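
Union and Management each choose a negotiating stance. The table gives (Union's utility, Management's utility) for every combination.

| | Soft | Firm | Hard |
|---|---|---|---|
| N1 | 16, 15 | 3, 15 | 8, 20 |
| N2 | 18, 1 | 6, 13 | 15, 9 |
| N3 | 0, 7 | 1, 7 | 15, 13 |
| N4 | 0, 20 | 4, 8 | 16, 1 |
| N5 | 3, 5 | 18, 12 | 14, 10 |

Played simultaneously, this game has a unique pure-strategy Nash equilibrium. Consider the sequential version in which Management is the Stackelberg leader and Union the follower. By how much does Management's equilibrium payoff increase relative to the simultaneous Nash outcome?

Solve by backward induction (Management leads).
- Soft: Union compares 16, 18, 0, 0, 3 and picks N2; Management would get 1.
- Firm: Union compares 3, 6, 1, 4, 18 and picks N5; Management would get 12.
- Hard: Union compares 8, 15, 15, 16, 14 and picks N4; Management would get 1.
Among 1, 12, 1, the best is 12 at Firm. Subgame-perfect outcome: (N5, Firm) with payoffs (18, 12).
Now find the simultaneous Nash equilibrium.
Union's best replies: Soft→N2; Firm→N5; Hard→N4.
Management's best replies: N1→Hard; N2→Firm; N3→Hard; N4→Soft; N5→Firm.
The unique mutual best reply is (N5, Firm), giving (18, 12).
Management's commitment gain: 12 − 12 = 0.

0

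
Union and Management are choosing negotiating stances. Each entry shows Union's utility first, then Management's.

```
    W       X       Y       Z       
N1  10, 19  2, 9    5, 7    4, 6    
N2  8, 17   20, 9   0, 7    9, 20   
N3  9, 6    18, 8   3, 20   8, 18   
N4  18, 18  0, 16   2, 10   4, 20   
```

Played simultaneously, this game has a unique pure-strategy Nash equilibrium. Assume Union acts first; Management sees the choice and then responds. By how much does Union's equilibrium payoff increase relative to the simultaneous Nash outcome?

1

Solve by backward induction (Union leads).
- N1 → Management plays W (best of 19, 9, 7, 6); Union gets 10.
- N2 → Management plays Z (best of 17, 9, 7, 20); Union gets 9.
- N3 → Management plays Y (best of 6, 8, 20, 18); Union gets 3.
- N4 → Management plays Z (best of 18, 16, 10, 20); Union gets 4.
Union's induced payoffs are 10, 9, 3, 4, so Union commits to N1. Subgame-perfect outcome: (N1, W) with payoffs (10, 19).
For the simultaneous game, intersect best replies.
Union's best replies: W→N4; X→N2; Y→N1; Z→N2.
Management's best replies: N1→W; N2→Z; N3→Y; N4→Z.
The unique mutual best reply is (N2, Z), giving (9, 20).
Union's commitment gain: 10 − 9 = 1.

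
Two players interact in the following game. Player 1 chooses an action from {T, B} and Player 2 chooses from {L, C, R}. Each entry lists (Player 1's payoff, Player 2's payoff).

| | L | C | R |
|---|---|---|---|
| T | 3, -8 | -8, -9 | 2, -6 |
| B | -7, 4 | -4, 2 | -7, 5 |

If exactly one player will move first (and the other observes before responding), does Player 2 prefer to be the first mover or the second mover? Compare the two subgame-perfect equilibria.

If Player 1 leads: Player 2's best replies are T→R, B→R; Player 1's induced payoffs 2, -7; outcome (T, R), payoffs (2, -6).
If Player 2 leads: Player 1's best replies are L→T, C→B, R→T; Player 2's induced payoffs -8, 2, -6; outcome (B, C), payoffs (-4, 2).
Player 2 gets 2 moving first and -6 moving second, so Player 2 prefers to move first.

first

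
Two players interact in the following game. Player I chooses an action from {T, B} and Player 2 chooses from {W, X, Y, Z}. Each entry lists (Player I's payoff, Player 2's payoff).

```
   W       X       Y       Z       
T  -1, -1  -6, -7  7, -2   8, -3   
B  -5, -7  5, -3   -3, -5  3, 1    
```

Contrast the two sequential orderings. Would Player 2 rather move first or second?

If Player I leads: Player 2's best replies are T→W, B→Z; Player I's induced payoffs -1, 3; outcome (B, Z), payoffs (3, 1).
If Player 2 leads: Player I's best replies are W→T, X→B, Y→T, Z→T; Player 2's induced payoffs -1, -3, -2, -3; outcome (T, W), payoffs (-1, -1).
Player 2 gets -1 moving first and 1 moving second, so Player 2 prefers to move second.

second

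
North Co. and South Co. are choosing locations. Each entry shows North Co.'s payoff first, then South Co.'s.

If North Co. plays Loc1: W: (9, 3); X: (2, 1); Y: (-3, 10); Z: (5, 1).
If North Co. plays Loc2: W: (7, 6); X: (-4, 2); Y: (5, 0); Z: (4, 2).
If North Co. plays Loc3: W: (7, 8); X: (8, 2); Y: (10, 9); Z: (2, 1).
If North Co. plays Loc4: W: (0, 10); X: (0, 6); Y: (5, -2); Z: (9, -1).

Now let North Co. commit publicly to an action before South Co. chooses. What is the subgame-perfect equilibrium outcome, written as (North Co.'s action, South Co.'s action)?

(Loc3, Y)

Work backward from South Co.'s decision.
- Loc1: BR = Y, leader payoff -3.
- Loc2: BR = W, leader payoff 7.
- Loc3: BR = Y, leader payoff 10.
- Loc4: BR = W, leader payoff 0.
Maximizing over -3, 7, 10, 0, North Co. chooses Loc3. Subgame-perfect outcome: (Loc3, Y) with payoffs (10, 9).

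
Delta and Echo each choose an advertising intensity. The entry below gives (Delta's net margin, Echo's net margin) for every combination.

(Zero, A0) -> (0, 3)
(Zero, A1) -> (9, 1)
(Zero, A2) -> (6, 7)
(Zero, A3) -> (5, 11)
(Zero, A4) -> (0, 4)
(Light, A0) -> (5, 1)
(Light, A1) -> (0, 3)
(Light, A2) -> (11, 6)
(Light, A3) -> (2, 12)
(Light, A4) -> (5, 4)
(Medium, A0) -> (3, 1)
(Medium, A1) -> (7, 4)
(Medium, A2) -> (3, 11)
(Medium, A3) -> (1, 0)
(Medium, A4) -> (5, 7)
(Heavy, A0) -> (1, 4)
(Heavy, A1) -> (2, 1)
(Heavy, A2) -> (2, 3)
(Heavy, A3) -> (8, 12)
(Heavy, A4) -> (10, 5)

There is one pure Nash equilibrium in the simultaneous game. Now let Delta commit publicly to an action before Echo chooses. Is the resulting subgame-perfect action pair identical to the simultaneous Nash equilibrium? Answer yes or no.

Echo best-responds to each possible Delta move:
- Zero → Echo plays A3 (best of 3, 1, 7, 11, 4); Delta gets 5.
- Light → Echo plays A3 (best of 1, 3, 6, 12, 4); Delta gets 2.
- Medium → Echo plays A2 (best of 1, 4, 11, 0, 7); Delta gets 3.
- Heavy → Echo plays A3 (best of 4, 1, 3, 12, 5); Delta gets 8.
Delta's induced payoffs are 5, 2, 3, 8, so Delta commits to Heavy. Subgame-perfect outcome: (Heavy, A3) with payoffs (8, 12).
Now find the simultaneous Nash equilibrium.
Delta's best replies: A0→Light; A1→Zero; A2→Light; A3→Heavy; A4→Heavy.
Echo's best replies: Zero→A3; Light→A3; Medium→A2; Heavy→A3.
Only (Heavy, A3) has each player best-responding; Nash payoffs (8, 12).
Sequential outcome (Heavy, A3) coincides with the Nash profile (Heavy, A3).

yes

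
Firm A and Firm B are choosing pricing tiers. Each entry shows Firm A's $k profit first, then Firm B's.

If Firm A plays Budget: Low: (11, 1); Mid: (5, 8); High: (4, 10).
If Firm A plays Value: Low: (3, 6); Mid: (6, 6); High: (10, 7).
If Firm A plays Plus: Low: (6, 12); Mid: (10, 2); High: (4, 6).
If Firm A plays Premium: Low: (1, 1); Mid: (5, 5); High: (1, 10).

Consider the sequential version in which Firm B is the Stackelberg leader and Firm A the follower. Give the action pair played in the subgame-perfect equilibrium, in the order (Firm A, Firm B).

Firm A best-responds to each possible Firm B move:
- Low: Firm A compares 11, 3, 6, 1 and picks Budget; Firm B would get 1.
- Mid: Firm A compares 5, 6, 10, 5 and picks Plus; Firm B would get 2.
- High: Firm A compares 4, 10, 4, 1 and picks Value; Firm B would get 7.
Firm B's induced payoffs are 1, 2, 7, so Firm B commits to High. Subgame-perfect outcome: (Value, High) with payoffs (10, 7).

(Value, High)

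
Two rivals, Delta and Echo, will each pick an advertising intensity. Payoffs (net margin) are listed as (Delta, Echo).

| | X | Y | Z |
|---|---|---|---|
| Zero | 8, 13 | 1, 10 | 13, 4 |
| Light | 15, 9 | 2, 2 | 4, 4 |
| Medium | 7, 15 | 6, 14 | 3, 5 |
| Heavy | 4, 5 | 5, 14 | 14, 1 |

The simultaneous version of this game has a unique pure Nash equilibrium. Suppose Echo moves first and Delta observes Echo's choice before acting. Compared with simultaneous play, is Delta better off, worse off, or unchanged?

worse off

Work backward from Delta's decision.
- X: BR = Light, leader payoff 9.
- Y: BR = Medium, leader payoff 14.
- Z: BR = Heavy, leader payoff 1.
Echo's induced payoffs are 9, 14, 1, so Echo commits to Y. Subgame-perfect outcome: (Medium, Y) with payoffs (6, 14).
For the simultaneous game, intersect best replies.
Delta's best replies: X→Light; Y→Medium; Z→Heavy.
Echo's best replies: Zero→X; Light→X; Medium→X; Heavy→Y.
The unique mutual best reply is (Light, X), giving (15, 9).
Delta earns 6 sequentially versus 15 at the Nash outcome: worse off.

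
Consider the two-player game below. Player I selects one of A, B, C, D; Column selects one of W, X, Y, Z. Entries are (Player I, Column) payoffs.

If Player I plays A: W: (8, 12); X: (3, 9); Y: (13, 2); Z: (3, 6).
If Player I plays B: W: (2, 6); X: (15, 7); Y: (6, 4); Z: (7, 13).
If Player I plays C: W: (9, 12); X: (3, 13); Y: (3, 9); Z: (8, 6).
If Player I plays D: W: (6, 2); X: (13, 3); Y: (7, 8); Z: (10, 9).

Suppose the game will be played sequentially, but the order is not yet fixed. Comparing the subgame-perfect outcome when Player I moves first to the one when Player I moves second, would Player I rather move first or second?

first

If Player I leads: Column's best replies are A→W, B→Z, C→X, D→Z; Player I's induced payoffs 8, 7, 3, 10; outcome (D, Z), payoffs (10, 9).
If Column leads: Player I's best replies are W→C, X→B, Y→A, Z→D; Column's induced payoffs 12, 7, 2, 9; outcome (C, W), payoffs (9, 12).
Player I gets 10 moving first and 9 moving second, so Player I prefers to move first.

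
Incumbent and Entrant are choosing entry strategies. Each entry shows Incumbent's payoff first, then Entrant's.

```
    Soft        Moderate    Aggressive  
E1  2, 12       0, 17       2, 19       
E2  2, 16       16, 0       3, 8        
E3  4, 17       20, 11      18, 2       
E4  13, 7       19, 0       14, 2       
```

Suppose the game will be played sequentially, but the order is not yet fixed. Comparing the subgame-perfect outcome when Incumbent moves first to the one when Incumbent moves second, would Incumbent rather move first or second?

If Incumbent leads: Entrant's best replies are E1→Aggressive, E2→Soft, E3→Soft, E4→Soft; Incumbent's induced payoffs 2, 2, 4, 13; outcome (E4, Soft), payoffs (13, 7).
If Entrant leads: Incumbent's best replies are Soft→E4, Moderate→E3, Aggressive→E3; Entrant's induced payoffs 7, 11, 2; outcome (E3, Moderate), payoffs (20, 11).
Incumbent gets 13 moving first and 20 moving second, so Incumbent prefers to move second.

second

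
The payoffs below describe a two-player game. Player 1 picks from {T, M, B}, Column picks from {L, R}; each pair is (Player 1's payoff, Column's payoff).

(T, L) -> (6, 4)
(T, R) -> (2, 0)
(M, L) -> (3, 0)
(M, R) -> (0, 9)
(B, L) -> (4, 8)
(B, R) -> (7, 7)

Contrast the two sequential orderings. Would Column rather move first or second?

first

If Player 1 leads: Column's best replies are T→L, M→R, B→L; Player 1's induced payoffs 6, 0, 4; outcome (T, L), payoffs (6, 4).
If Column leads: Player 1's best replies are L→T, R→B; Column's induced payoffs 4, 7; outcome (B, R), payoffs (7, 7).
Column gets 7 moving first and 4 moving second, so Column prefers to move first.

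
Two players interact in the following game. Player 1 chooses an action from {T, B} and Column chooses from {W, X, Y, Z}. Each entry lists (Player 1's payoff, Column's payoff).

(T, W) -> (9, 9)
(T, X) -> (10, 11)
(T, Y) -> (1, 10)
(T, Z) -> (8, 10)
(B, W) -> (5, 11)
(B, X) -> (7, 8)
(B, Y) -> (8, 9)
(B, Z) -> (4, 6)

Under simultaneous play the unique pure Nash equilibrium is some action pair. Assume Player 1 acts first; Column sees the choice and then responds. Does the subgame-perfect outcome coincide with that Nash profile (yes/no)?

yes

Solve by backward induction (Player 1 leads).
- T: BR = X, leader payoff 10.
- B: BR = W, leader payoff 5.
Among 10, 5, the best is 10 at T. Subgame-perfect outcome: (T, X) with payoffs (10, 11).
For the simultaneous game, intersect best replies.
Player 1's best replies: W→T; X→T; Y→B; Z→T.
Column's best replies: T→X; B→W.
The unique mutual best reply is (T, X), giving (10, 11).
Sequential outcome (T, X) coincides with the Nash profile (T, X).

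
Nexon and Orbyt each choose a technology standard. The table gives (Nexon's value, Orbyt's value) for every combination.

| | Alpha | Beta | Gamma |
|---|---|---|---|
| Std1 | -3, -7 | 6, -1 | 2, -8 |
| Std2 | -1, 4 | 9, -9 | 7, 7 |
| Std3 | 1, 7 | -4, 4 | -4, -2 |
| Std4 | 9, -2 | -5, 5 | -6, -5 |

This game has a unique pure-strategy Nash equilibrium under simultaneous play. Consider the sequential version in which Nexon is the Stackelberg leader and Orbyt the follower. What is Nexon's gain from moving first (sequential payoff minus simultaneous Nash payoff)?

0

Solve by backward induction (Nexon leads).
- Std1: BR = Beta, leader payoff 6.
- Std2: BR = Gamma, leader payoff 7.
- Std3: BR = Alpha, leader payoff 1.
- Std4: BR = Beta, leader payoff -5.
Among 6, 7, 1, -5, the best is 7 at Std2. Subgame-perfect outcome: (Std2, Gamma) with payoffs (7, 7).
Under simultaneous play:
Nexon's best replies: Alpha→Std4; Beta→Std2; Gamma→Std2.
Orbyt's best replies: Std1→Beta; Std2→Gamma; Std3→Alpha; Std4→Beta.
The unique mutual best reply is (Std2, Gamma), giving (7, 7).
Nexon's commitment gain: 7 − 7 = 0.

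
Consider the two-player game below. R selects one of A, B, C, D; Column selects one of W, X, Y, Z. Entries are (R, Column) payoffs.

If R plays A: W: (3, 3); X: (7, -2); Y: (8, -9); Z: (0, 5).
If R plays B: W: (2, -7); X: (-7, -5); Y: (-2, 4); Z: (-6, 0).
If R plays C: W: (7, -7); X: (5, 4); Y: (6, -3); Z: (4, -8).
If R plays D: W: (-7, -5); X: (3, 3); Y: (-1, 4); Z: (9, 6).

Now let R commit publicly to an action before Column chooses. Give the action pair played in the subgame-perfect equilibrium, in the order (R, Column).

(D, Z)

Backward induction with R moving first.
- A: Column compares 3, -2, -9, 5 and picks Z; R would get 0.
- B: Column compares -7, -5, 4, 0 and picks Y; R would get -2.
- C: Column compares -7, 4, -3, -8 and picks X; R would get 5.
- D: Column compares -5, 3, 4, 6 and picks Z; R would get 9.
R's induced payoffs are 0, -2, 5, 9, so R commits to D. Subgame-perfect outcome: (D, Z) with payoffs (9, 6).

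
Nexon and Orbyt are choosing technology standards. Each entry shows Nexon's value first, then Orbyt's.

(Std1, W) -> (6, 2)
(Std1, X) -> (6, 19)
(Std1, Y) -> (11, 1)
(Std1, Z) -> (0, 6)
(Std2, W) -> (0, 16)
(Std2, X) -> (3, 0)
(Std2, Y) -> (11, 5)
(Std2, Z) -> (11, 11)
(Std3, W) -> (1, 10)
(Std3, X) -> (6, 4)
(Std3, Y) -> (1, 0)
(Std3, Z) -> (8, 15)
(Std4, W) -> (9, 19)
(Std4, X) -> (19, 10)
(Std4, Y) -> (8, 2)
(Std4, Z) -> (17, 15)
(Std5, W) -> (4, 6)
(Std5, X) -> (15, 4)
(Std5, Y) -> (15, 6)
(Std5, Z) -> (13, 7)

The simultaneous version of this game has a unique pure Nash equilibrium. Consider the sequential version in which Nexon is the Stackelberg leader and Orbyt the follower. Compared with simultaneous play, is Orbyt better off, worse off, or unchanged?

Work backward from Orbyt's decision.
- Std1: BR = X, leader payoff 6.
- Std2: BR = W, leader payoff 0.
- Std3: BR = Z, leader payoff 8.
- Std4: BR = W, leader payoff 9.
- Std5: BR = Z, leader payoff 13.
Among 6, 0, 8, 9, 13, the best is 13 at Std5. Subgame-perfect outcome: (Std5, Z) with payoffs (13, 7).
For the simultaneous game, intersect best replies.
Nexon's best replies: W→Std4; X→Std4; Y→Std5; Z→Std4.
Orbyt's best replies: Std1→X; Std2→W; Std3→Z; Std4→W; Std5→Z.
Only (Std4, W) has each player best-responding; Nash payoffs (9, 19).
Orbyt earns 7 sequentially versus 19 at the Nash outcome: worse off.

worse off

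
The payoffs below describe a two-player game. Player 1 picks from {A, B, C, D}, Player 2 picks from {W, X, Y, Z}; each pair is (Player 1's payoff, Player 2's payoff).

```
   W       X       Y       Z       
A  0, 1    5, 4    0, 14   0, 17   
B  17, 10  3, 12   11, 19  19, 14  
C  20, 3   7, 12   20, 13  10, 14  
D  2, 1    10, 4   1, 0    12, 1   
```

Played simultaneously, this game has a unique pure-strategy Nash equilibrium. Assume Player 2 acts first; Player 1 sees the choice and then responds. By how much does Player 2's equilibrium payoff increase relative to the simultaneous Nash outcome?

10

Solve by backward induction (Player 2 leads).
- W → Player 1 plays C (best of 0, 17, 20, 2); Player 2 gets 3.
- X → Player 1 plays D (best of 5, 3, 7, 10); Player 2 gets 4.
- Y → Player 1 plays C (best of 0, 11, 20, 1); Player 2 gets 13.
- Z → Player 1 plays B (best of 0, 19, 10, 12); Player 2 gets 14.
Player 2's induced payoffs are 3, 4, 13, 14, so Player 2 commits to Z. Subgame-perfect outcome: (B, Z) with payoffs (19, 14).
For the simultaneous game, intersect best replies.
Player 1's best replies: W→C; X→D; Y→C; Z→B.
Player 2's best replies: A→Z; B→Y; C→Z; D→X.
The unique mutual best reply is (D, X), giving (10, 4).
Player 2's commitment gain: 14 − 4 = 10.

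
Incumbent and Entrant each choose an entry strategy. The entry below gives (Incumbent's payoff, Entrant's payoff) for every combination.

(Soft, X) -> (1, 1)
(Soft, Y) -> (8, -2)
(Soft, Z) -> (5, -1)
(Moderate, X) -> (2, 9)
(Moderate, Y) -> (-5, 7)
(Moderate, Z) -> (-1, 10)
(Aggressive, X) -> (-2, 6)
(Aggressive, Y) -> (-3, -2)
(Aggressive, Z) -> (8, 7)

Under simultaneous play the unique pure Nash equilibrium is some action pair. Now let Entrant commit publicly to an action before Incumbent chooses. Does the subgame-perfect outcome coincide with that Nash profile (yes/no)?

Work backward from Incumbent's decision.
- X: Incumbent compares 1, 2, -2 and picks Moderate; Entrant would get 9.
- Y: Incumbent compares 8, -5, -3 and picks Soft; Entrant would get -2.
- Z: Incumbent compares 5, -1, 8 and picks Aggressive; Entrant would get 7.
Among 9, -2, 7, the best is 9 at X. Subgame-perfect outcome: (Moderate, X) with payoffs (2, 9).
Under simultaneous play:
Incumbent's best replies: X→Moderate; Y→Soft; Z→Aggressive.
Entrant's best replies: Soft→X; Moderate→Z; Aggressive→Z.
The unique mutual best reply is (Aggressive, Z), giving (8, 7).
Sequential outcome (Moderate, X) differs from the Nash profile (Aggressive, Z).

no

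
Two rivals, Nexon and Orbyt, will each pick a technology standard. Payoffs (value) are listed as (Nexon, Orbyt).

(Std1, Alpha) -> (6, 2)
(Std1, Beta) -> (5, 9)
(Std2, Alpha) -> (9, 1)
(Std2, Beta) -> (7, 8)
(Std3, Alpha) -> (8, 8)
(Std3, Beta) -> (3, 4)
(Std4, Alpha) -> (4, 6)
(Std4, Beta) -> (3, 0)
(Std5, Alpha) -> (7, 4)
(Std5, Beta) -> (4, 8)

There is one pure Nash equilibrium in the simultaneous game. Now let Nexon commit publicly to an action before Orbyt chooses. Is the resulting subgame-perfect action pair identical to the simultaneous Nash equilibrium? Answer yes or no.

Work backward from Orbyt's decision.
- Std1: Orbyt compares 2, 9 and picks Beta; Nexon would get 5.
- Std2: Orbyt compares 1, 8 and picks Beta; Nexon would get 7.
- Std3: Orbyt compares 8, 4 and picks Alpha; Nexon would get 8.
- Std4: Orbyt compares 6, 0 and picks Alpha; Nexon would get 4.
- Std5: Orbyt compares 4, 8 and picks Beta; Nexon would get 4.
Among 5, 7, 8, 4, 4, the best is 8 at Std3. Subgame-perfect outcome: (Std3, Alpha) with payoffs (8, 8).
Under simultaneous play:
Nexon's best replies: Alpha→Std2; Beta→Std2.
Orbyt's best replies: Std1→Beta; Std2→Beta; Std3→Alpha; Std4→Alpha; Std5→Beta.
Only (Std2, Beta) has each player best-responding; Nash payoffs (7, 8).
Sequential outcome (Std3, Alpha) differs from the Nash profile (Std2, Beta).

no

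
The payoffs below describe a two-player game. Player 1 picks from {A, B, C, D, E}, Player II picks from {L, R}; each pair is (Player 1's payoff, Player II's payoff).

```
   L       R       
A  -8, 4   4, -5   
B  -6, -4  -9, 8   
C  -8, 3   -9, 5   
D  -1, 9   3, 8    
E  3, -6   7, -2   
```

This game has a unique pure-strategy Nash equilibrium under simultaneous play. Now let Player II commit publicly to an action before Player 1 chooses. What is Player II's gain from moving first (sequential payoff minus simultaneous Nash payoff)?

0

Work backward from Player 1's decision.
- L: Player 1 compares -8, -6, -8, -1, 3 and picks E; Player II would get -6.
- R: Player 1 compares 4, -9, -9, 3, 7 and picks E; Player II would get -2.
Among -6, -2, the best is -2 at R. Subgame-perfect outcome: (E, R) with payoffs (7, -2).
Now find the simultaneous Nash equilibrium.
Player 1's best replies: L→E; R→E.
Player II's best replies: A→L; B→R; C→R; D→L; E→R.
Only (E, R) has each player best-responding; Nash payoffs (7, -2).
Player II's commitment gain: -2 − -2 = 0.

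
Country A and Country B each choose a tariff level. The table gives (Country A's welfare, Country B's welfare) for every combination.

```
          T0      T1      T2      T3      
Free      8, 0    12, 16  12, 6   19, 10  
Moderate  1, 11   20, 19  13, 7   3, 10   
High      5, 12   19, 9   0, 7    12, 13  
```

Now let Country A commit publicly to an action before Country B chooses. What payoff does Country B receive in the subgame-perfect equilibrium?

Country B best-responds to each possible Country A move:
- Free: Country B compares 0, 16, 6, 10 and picks T1; Country A would get 12.
- Moderate: Country B compares 11, 19, 7, 10 and picks T1; Country A would get 20.
- High: Country B compares 12, 9, 7, 13 and picks T3; Country A would get 12.
Among 12, 20, 12, the best is 20 at Moderate. Subgame-perfect outcome: (Moderate, T1) with payoffs (20, 19).

19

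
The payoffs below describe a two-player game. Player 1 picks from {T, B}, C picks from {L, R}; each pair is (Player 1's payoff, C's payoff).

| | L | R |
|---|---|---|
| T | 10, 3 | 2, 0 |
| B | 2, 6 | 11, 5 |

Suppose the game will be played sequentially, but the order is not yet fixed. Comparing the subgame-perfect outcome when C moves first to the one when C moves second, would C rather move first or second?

If Player 1 leads: C's best replies are T→L, B→L; Player 1's induced payoffs 10, 2; outcome (T, L), payoffs (10, 3).
If C leads: Player 1's best replies are L→T, R→B; C's induced payoffs 3, 5; outcome (B, R), payoffs (11, 5).
C gets 5 moving first and 3 moving second, so C prefers to move first.

first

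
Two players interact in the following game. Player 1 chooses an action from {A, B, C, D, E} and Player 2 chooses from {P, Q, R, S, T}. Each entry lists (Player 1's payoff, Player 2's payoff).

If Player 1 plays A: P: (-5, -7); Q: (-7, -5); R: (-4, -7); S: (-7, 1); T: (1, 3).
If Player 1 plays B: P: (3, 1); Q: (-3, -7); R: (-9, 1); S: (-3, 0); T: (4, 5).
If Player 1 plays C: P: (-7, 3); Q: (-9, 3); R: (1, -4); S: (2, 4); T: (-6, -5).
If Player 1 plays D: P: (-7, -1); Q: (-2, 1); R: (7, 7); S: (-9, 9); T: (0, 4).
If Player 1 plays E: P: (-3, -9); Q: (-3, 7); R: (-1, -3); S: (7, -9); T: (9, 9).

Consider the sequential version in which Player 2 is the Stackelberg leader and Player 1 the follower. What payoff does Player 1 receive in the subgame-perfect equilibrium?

Solve by backward induction (Player 2 leads).
- P: BR = B, leader payoff 1.
- Q: BR = D, leader payoff 1.
- R: BR = D, leader payoff 7.
- S: BR = E, leader payoff -9.
- T: BR = E, leader payoff 9.
Player 2's induced payoffs are 1, 1, 7, -9, 9, so Player 2 commits to T. Subgame-perfect outcome: (E, T) with payoffs (9, 9).

9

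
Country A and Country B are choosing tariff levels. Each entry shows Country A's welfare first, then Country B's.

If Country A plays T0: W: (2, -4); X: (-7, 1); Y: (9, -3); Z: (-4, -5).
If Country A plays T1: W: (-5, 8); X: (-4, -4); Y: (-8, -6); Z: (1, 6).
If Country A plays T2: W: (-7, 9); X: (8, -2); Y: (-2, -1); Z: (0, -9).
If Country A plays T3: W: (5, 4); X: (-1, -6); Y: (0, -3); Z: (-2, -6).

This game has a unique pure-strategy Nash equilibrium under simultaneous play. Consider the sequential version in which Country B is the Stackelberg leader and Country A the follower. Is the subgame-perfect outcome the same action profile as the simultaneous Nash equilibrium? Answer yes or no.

no

Country A best-responds to each possible Country B move:
- W: BR = T3, leader payoff 4.
- X: BR = T2, leader payoff -2.
- Y: BR = T0, leader payoff -3.
- Z: BR = T1, leader payoff 6.
Among 4, -2, -3, 6, the best is 6 at Z. Subgame-perfect outcome: (T1, Z) with payoffs (1, 6).
Now find the simultaneous Nash equilibrium.
Country A's best replies: W→T3; X→T2; Y→T0; Z→T1.
Country B's best replies: T0→X; T1→W; T2→W; T3→W.
Only (T3, W) has each player best-responding; Nash payoffs (5, 4).
Sequential outcome (T1, Z) differs from the Nash profile (T3, W).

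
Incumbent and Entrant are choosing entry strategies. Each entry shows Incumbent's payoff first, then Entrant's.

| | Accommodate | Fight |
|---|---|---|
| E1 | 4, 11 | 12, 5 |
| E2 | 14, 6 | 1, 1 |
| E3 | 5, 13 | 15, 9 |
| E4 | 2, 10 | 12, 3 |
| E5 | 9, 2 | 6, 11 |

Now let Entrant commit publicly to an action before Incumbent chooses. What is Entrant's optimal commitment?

Fight

Work backward from Incumbent's decision.
- Accommodate → Incumbent plays E2 (best of 4, 14, 5, 2, 9); Entrant gets 6.
- Fight → Incumbent plays E3 (best of 12, 1, 15, 12, 6); Entrant gets 9.
Entrant's induced payoffs are 6, 9, so Entrant commits to Fight. Subgame-perfect outcome: (E3, Fight) with payoffs (15, 9).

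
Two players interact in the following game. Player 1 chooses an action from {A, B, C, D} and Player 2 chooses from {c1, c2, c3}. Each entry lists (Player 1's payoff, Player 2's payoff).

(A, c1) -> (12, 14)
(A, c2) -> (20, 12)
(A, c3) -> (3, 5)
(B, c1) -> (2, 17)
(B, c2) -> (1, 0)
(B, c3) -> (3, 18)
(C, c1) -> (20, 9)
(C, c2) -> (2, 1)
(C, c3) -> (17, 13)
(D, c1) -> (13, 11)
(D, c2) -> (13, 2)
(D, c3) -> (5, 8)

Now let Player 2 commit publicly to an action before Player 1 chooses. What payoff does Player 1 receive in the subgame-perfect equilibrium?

17

Solve by backward induction (Player 2 leads).
- c1: Player 1 compares 12, 2, 20, 13 and picks C; Player 2 would get 9.
- c2: Player 1 compares 20, 1, 2, 13 and picks A; Player 2 would get 12.
- c3: Player 1 compares 3, 3, 17, 5 and picks C; Player 2 would get 13.
Among 9, 12, 13, the best is 13 at c3. Subgame-perfect outcome: (C, c3) with payoffs (17, 13).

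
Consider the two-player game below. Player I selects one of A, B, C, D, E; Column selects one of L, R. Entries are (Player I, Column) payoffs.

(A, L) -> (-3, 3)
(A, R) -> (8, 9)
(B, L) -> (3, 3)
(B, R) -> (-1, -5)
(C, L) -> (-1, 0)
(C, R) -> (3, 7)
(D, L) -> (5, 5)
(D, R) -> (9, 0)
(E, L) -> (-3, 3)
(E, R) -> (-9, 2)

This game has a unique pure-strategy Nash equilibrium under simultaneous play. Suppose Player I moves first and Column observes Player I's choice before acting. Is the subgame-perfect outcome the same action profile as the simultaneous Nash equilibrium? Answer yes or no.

no

Solve by backward induction (Player I leads).
- A: Column compares 3, 9 and picks R; Player I would get 8.
- B: Column compares 3, -5 and picks L; Player I would get 3.
- C: Column compares 0, 7 and picks R; Player I would get 3.
- D: Column compares 5, 0 and picks L; Player I would get 5.
- E: Column compares 3, 2 and picks L; Player I would get -3.
Maximizing over 8, 3, 3, 5, -3, Player I chooses A. Subgame-perfect outcome: (A, R) with payoffs (8, 9).
Under simultaneous play:
Player I's best replies: L→D; R→D.
Column's best replies: A→R; B→L; C→R; D→L; E→L.
The unique mutual best reply is (D, L), giving (5, 5).
Sequential outcome (A, R) differs from the Nash profile (D, L).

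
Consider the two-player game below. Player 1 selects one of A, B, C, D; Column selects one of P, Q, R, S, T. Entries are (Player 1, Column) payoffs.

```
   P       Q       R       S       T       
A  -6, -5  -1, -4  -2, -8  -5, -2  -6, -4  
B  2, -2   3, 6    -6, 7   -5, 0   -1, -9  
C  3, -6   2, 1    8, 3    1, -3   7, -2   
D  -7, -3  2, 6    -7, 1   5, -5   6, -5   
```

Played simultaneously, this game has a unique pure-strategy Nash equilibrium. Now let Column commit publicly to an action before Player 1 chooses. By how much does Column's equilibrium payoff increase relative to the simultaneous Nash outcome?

3

Work backward from Player 1's decision.
- P → Player 1 plays C (best of -6, 2, 3, -7); Column gets -6.
- Q → Player 1 plays B (best of -1, 3, 2, 2); Column gets 6.
- R → Player 1 plays C (best of -2, -6, 8, -7); Column gets 3.
- S → Player 1 plays D (best of -5, -5, 1, 5); Column gets -5.
- T → Player 1 plays C (best of -6, -1, 7, 6); Column gets -2.
Maximizing over -6, 6, 3, -5, -2, Column chooses Q. Subgame-perfect outcome: (B, Q) with payoffs (3, 6).
Now find the simultaneous Nash equilibrium.
Player 1's best replies: P→C; Q→B; R→C; S→D; T→C.
Column's best replies: A→S; B→R; C→R; D→Q.
Only (C, R) has each player best-responding; Nash payoffs (8, 3).
Column's commitment gain: 6 − 3 = 3.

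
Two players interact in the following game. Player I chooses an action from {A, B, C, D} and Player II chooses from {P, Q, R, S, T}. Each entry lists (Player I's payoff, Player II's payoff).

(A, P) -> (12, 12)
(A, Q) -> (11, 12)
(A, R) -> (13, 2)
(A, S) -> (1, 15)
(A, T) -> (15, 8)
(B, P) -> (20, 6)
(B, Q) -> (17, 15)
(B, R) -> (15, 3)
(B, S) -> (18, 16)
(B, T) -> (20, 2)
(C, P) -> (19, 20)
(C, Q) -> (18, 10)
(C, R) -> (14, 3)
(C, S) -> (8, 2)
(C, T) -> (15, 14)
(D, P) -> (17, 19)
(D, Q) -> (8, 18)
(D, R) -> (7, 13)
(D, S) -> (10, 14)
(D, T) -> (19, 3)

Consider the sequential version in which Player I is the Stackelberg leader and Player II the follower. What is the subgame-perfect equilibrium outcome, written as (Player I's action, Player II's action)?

(C, P)

Backward induction with Player I moving first.
- A: BR = S, leader payoff 1.
- B: BR = S, leader payoff 18.
- C: BR = P, leader payoff 19.
- D: BR = P, leader payoff 17.
Player I's induced payoffs are 1, 18, 19, 17, so Player I commits to C. Subgame-perfect outcome: (C, P) with payoffs (19, 20).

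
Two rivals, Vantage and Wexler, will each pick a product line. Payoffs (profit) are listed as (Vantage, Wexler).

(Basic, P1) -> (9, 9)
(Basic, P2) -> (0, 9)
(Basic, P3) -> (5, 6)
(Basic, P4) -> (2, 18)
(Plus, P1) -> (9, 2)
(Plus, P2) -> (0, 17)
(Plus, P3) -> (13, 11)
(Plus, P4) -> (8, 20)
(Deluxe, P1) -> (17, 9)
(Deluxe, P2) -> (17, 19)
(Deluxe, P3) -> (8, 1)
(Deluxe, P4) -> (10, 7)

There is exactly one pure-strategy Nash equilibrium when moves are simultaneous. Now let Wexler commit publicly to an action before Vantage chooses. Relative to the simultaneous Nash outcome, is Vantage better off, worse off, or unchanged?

unchanged

Solve by backward induction (Wexler leads).
- P1 → Vantage plays Deluxe (best of 9, 9, 17); Wexler gets 9.
- P2 → Vantage plays Deluxe (best of 0, 0, 17); Wexler gets 19.
- P3 → Vantage plays Plus (best of 5, 13, 8); Wexler gets 11.
- P4 → Vantage plays Deluxe (best of 2, 8, 10); Wexler gets 7.
Among 9, 19, 11, 7, the best is 19 at P2. Subgame-perfect outcome: (Deluxe, P2) with payoffs (17, 19).
For the simultaneous game, intersect best replies.
Vantage's best replies: P1→Deluxe; P2→Deluxe; P3→Plus; P4→Deluxe.
Wexler's best replies: Basic→P4; Plus→P4; Deluxe→P2.
The unique mutual best reply is (Deluxe, P2), giving (17, 19).
Vantage earns 17 sequentially versus 17 at the Nash outcome: unchanged.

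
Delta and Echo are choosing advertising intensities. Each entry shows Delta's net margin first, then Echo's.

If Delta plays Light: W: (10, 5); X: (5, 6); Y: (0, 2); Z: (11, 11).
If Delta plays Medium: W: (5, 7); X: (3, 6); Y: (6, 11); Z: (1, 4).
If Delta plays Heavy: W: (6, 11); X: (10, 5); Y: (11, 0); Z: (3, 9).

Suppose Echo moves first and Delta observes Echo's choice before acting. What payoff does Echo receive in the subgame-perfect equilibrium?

Delta best-responds to each possible Echo move:
- W: Delta compares 10, 5, 6 and picks Light; Echo would get 5.
- X: Delta compares 5, 3, 10 and picks Heavy; Echo would get 5.
- Y: Delta compares 0, 6, 11 and picks Heavy; Echo would get 0.
- Z: Delta compares 11, 1, 3 and picks Light; Echo would get 11.
Echo's induced payoffs are 5, 5, 0, 11, so Echo commits to Z. Subgame-perfect outcome: (Light, Z) with payoffs (11, 11).

11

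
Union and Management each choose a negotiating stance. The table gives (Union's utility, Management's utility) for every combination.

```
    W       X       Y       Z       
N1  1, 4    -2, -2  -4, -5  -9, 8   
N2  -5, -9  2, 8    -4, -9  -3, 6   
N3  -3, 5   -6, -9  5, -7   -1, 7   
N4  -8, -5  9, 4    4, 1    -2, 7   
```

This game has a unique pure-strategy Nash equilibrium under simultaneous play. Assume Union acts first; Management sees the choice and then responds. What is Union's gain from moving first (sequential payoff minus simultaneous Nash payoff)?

Backward induction with Union moving first.
- N1: BR = Z, leader payoff -9.
- N2: BR = X, leader payoff 2.
- N3: BR = Z, leader payoff -1.
- N4: BR = Z, leader payoff -2.
Union's induced payoffs are -9, 2, -1, -2, so Union commits to N2. Subgame-perfect outcome: (N2, X) with payoffs (2, 8).
For the simultaneous game, intersect best replies.
Union's best replies: W→N1; X→N4; Y→N3; Z→N3.
Management's best replies: N1→Z; N2→X; N3→Z; N4→Z.
Only (N3, Z) has each player best-responding; Nash payoffs (-1, 7).
Union's commitment gain: 2 − -1 = 3.

3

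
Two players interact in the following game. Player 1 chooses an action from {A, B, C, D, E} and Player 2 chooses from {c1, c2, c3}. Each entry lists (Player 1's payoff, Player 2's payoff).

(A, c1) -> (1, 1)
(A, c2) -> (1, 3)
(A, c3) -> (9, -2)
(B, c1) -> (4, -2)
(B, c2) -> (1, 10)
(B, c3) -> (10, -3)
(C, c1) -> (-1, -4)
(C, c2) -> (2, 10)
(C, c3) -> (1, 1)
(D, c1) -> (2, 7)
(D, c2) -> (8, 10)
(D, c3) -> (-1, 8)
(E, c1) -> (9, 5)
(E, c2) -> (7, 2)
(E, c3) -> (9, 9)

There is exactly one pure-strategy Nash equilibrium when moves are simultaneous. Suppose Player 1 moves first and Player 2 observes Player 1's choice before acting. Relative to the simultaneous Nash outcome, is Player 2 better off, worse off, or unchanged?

Backward induction with Player 1 moving first.
- A → Player 2 plays c2 (best of 1, 3, -2); Player 1 gets 1.
- B → Player 2 plays c2 (best of -2, 10, -3); Player 1 gets 1.
- C → Player 2 plays c2 (best of -4, 10, 1); Player 1 gets 2.
- D → Player 2 plays c2 (best of 7, 10, 8); Player 1 gets 8.
- E → Player 2 plays c3 (best of 5, 2, 9); Player 1 gets 9.
Player 1's induced payoffs are 1, 1, 2, 8, 9, so Player 1 commits to E. Subgame-perfect outcome: (E, c3) with payoffs (9, 9).
Under simultaneous play:
Player 1's best replies: c1→E; c2→D; c3→B.
Player 2's best replies: A→c2; B→c2; C→c2; D→c2; E→c3.
The unique mutual best reply is (D, c2), giving (8, 10).
Player 2 earns 9 sequentially versus 10 at the Nash outcome: worse off.

worse off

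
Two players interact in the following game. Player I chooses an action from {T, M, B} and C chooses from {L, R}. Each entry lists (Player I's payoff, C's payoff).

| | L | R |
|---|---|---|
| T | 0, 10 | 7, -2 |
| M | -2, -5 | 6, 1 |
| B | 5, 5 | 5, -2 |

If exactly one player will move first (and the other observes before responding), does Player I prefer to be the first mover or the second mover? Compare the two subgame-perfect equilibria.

first

If Player I leads: C's best replies are T→L, M→R, B→L; Player I's induced payoffs 0, 6, 5; outcome (M, R), payoffs (6, 1).
If C leads: Player I's best replies are L→B, R→T; C's induced payoffs 5, -2; outcome (B, L), payoffs (5, 5).
Player I gets 6 moving first and 5 moving second, so Player I prefers to move first.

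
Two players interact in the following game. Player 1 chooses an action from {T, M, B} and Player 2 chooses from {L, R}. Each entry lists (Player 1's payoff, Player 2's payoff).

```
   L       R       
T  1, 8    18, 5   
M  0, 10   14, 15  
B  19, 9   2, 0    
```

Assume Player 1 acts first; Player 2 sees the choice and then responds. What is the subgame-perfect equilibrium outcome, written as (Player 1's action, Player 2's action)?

Solve by backward induction (Player 1 leads).
- T: Player 2 compares 8, 5 and picks L; Player 1 would get 1.
- M: Player 2 compares 10, 15 and picks R; Player 1 would get 14.
- B: Player 2 compares 9, 0 and picks L; Player 1 would get 19.
Player 1's induced payoffs are 1, 14, 19, so Player 1 commits to B. Subgame-perfect outcome: (B, L) with payoffs (19, 9).

(B, L)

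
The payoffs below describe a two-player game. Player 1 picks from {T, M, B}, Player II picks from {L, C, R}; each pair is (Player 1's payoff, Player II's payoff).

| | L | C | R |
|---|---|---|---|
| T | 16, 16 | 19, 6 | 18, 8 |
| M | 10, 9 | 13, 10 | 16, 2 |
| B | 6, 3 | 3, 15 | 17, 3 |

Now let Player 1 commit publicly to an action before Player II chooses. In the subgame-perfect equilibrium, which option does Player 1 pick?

Player II best-responds to each possible Player 1 move:
- T: BR = L, leader payoff 16.
- M: BR = C, leader payoff 13.
- B: BR = C, leader payoff 3.
Player 1's induced payoffs are 16, 13, 3, so Player 1 commits to T. Subgame-perfect outcome: (T, L) with payoffs (16, 16).

T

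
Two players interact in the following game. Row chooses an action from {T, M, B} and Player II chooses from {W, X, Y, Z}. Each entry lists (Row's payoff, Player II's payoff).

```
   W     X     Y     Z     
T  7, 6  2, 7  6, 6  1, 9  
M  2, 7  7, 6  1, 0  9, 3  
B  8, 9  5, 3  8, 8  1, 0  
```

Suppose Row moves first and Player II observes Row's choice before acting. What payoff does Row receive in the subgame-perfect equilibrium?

Backward induction with Row moving first.
- T: Player II compares 6, 7, 6, 9 and picks Z; Row would get 1.
- M: Player II compares 7, 6, 0, 3 and picks W; Row would get 2.
- B: Player II compares 9, 3, 8, 0 and picks W; Row would get 8.
Maximizing over 1, 2, 8, Row chooses B. Subgame-perfect outcome: (B, W) with payoffs (8, 9).

8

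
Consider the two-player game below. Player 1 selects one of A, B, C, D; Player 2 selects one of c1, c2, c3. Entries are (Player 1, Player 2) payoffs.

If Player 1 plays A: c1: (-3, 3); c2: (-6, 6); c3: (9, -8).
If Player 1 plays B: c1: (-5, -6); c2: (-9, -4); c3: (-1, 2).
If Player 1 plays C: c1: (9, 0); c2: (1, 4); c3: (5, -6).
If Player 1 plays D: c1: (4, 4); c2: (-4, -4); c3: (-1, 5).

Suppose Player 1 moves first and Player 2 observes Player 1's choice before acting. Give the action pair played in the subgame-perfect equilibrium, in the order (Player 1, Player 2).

Player 2 best-responds to each possible Player 1 move:
- A: Player 2 compares 3, 6, -8 and picks c2; Player 1 would get -6.
- B: Player 2 compares -6, -4, 2 and picks c3; Player 1 would get -1.
- C: Player 2 compares 0, 4, -6 and picks c2; Player 1 would get 1.
- D: Player 2 compares 4, -4, 5 and picks c3; Player 1 would get -1.
Among -6, -1, 1, -1, the best is 1 at C. Subgame-perfect outcome: (C, c2) with payoffs (1, 4).

(C, c2)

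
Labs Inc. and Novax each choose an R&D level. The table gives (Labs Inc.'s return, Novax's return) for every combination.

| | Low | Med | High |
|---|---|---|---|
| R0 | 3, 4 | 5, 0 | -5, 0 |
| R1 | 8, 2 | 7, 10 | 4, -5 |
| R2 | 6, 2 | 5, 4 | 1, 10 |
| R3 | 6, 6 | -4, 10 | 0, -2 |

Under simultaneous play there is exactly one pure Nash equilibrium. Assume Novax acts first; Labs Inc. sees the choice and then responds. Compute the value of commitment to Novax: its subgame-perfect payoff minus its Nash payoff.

Solve by backward induction (Novax leads).
- Low: BR = R1, leader payoff 2.
- Med: BR = R1, leader payoff 10.
- High: BR = R1, leader payoff -5.
Maximizing over 2, 10, -5, Novax chooses Med. Subgame-perfect outcome: (R1, Med) with payoffs (7, 10).
Now find the simultaneous Nash equilibrium.
Labs Inc.'s best replies: Low→R1; Med→R1; High→R1.
Novax's best replies: R0→Low; R1→Med; R2→High; R3→Med.
The unique mutual best reply is (R1, Med), giving (7, 10).
Novax's commitment gain: 10 − 10 = 0.

0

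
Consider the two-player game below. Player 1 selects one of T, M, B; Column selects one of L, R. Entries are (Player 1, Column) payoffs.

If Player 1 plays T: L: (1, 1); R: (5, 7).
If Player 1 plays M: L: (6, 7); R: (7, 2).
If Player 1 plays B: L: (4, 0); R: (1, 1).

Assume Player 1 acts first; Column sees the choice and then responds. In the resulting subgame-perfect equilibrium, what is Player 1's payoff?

6

Column best-responds to each possible Player 1 move:
- T: Column compares 1, 7 and picks R; Player 1 would get 5.
- M: Column compares 7, 2 and picks L; Player 1 would get 6.
- B: Column compares 0, 1 and picks R; Player 1 would get 1.
Player 1's induced payoffs are 5, 6, 1, so Player 1 commits to M. Subgame-perfect outcome: (M, L) with payoffs (6, 7).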